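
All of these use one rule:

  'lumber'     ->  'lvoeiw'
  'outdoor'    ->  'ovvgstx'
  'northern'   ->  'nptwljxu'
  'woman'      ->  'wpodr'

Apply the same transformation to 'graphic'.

In lumber: l→l is +0, u→v is +1, m→o is +2, b→e is +3 — the shift increases by 1 each position. Each letter shifts forward by its position index (0, 1, 2, …) — the shift grows by one for each successive letter.
Applying it to graphic: g+0=g, r+1=s, a+2=c, p+3=s, h+4=l, i+5=n, c+6=i.

gscslni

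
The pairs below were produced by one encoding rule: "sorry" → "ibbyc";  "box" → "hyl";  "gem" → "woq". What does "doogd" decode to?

Two steps: reverse the string, then apply a Caesar shift of +10.
Undoing it on doogd: shift back: d−10=t, o−10=e, o−10=e, g−10=w, d−10=t → teewt; then reverse → tweet.

tweet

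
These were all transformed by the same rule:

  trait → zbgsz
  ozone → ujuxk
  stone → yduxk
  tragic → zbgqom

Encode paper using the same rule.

Shifts by position in trait: pos 0: t→z (+6), pos 1: r→b (+10), pos 2: a→g (+6), pos 3: i→s (+10) — repeating every 2. The shifts repeat in a cycle of length 2: positions 0,1,… shift by +6, +10, then the pattern repeats.
Applying it to paper: p+6=v, a+10=k, p+6=v, e+10=o, r+6=x.

vkvox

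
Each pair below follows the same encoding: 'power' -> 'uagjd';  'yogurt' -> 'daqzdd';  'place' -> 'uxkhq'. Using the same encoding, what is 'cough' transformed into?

haelt

It's a Vigenère-style cipher with numeric key [5,12,10]: position i shifts by key[i mod 3].
For cough: c+5=h, o+12=a, u+10=e, g+5=l, h+12=t.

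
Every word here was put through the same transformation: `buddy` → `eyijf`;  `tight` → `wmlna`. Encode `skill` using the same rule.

In buddy: b→e is +3, u→y is +4, d→i is +5, d→j is +6 — the shift increases by 1 each position. The shift increases by 1 at each position, starting from +3: 3, 4, 5, ….
For skill: s+3=v, k+4=o, i+5=n, l+6=r, l+7=s.

vonrs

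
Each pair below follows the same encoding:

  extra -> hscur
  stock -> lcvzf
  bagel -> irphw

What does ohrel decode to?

jeans

e(4)→h(7) and x(23)→s(18) fit y≡17x+17 (mod 26); the inverse of 17 mod 26 is 23. Treating letters as 0–25, the rule is x ↦ 17x + 17 (mod 26).
Reversing it on ohrel: o(14)→23·(14−17)≡9=j; h(7)→23·(7−17)≡4=e; r(17)→23·(17−17)≡0=a; e(4)→23·(4−17)≡13=n; l(11)→23·(11−17)≡18=s (all mod 26).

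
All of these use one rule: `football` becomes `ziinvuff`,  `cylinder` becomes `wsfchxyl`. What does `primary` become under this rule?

Compare letters: f→z is +20, o→i is +20, o→i is +20 — a constant shift. It's a constant shift of +20 (ROT20).
On primary: p+20=j, r+20=l, i+20=c, m+20=g, a+20=u, r+20=l, y+20=s.

jlcguls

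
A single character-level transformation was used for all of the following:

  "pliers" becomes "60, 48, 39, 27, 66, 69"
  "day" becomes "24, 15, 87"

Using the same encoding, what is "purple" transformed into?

p(#16)→60 and l(#12)→48: differences scale by 3, so n = 3·pos + 12. With a=1..z=26, the number is 3·pos + 12.
On purple: p=16→60, u=21→75, r=18→66, p=16→60, l=12→48, e=5→27.

60, 75, 66, 60, 48, 27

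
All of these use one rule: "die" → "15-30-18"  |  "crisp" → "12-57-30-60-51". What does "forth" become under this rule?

d(#4)→15 and i(#9)→30: differences scale by 3, so n = 3·pos + 3. With a=1..z=26, the number is 3·pos + 3.
For forth: f=6→21, o=15→48, r=18→57, t=20→63, h=8→27.

21-48-57-63-27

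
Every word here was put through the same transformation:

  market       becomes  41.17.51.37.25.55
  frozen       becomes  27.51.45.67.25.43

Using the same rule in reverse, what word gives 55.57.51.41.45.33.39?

m(#13)→41 and a(#1)→17: differences scale by 2, so n = 2·pos + 15. The formula is n = 2×(alphabet index, a=1) + 15.
Reversing it on 55.57.51.41.45.33.39: 55→(55−15)÷2=20=t, 57→(57−15)÷2=21=u, 51→(51−15)÷2=18=r, 41→(41−15)÷2=13=m, 45→(45−15)÷2=15=o, 33→(33−15)÷2=9=i, 39→(39−15)÷2=12=l.

turmoil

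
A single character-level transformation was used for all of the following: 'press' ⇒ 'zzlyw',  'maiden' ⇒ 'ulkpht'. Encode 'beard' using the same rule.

kyhli

The output letters match the input read backwards, each shifted +7: press reversed is sserp. Read the word backwards and shift each letter +7.
Applying it to beard: reverse → draeb; then shift: d+7=k, r+7=y, a+7=h, e+7=l, b+7=i.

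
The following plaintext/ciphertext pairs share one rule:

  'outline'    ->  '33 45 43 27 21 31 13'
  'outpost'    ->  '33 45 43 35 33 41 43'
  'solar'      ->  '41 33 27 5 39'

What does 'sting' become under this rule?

41 43 21 31 17

o(#15)→33 and u(#21)→45: differences scale by 2, so n = 2·pos + 3. Each letter becomes 2×(its alphabet position, a=1..z=26) + 3.
For sting: s=19→41, t=20→43, i=9→21, n=14→31, g=7→17.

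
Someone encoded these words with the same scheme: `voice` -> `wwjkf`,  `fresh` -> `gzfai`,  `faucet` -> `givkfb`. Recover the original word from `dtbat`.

Shifts by position in voice: pos 0: v→w (+1), pos 1: o→w (+8), pos 2: i→j (+1), pos 3: c→k (+8) — repeating every 2. The shifts repeat in a cycle of length 2: positions 0,1,… shift by +1, +8, then the pattern repeats.
Undoing it on dtbat: d−1=c, t−8=l, b−1=a, a−8=s, t−1=s.

class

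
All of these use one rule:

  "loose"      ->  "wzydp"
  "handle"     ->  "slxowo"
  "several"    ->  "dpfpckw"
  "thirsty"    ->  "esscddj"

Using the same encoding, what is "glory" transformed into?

rwycj

Shifts by position in loose: pos 0: l→w (+11), pos 1: o→z (+11), pos 2: o→y (+10), pos 3: s→d (+11), pos 4: e→p (+11) — repeating every 3. A repeating key of period 3 is used — shifts +11, +11, +10 over and over.
For glory: g+11=r, l+11=w, o+10=y, r+11=c, y+11=j.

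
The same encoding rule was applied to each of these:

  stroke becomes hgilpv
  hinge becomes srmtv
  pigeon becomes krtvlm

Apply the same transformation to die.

wrv

Each pair mirrors across the alphabet (s↔h, t↔g, r↔i): positions sum to 25. This is the alphabet-reversal cipher (Atbash): a becomes z, b becomes y, etc.
On die: d↔w, i↔r, e↔v.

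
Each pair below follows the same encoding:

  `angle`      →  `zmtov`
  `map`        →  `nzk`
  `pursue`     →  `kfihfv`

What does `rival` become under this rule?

Each pair mirrors across the alphabet (a↔z, n↔m, g↔t): positions sum to 25. Each letter is replaced by its mirror in the alphabet: a↔z, b↔y, c↔x, and so on (the Atbash cipher).
On rival: r↔i, i↔r, v↔e, a↔z, l↔o.

irezo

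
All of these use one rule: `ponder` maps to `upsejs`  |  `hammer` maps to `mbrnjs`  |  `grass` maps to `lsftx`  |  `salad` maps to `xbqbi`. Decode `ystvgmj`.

trouble

Shifts by position in ponder: pos 0: p→u (+5), pos 1: o→p (+1), pos 2: n→s (+5), pos 3: d→e (+1) — repeating every 2. It's a Vigenère-style cipher with numeric key [5,1]: position i shifts by key[i mod 2].
Reversing it on ystvgmj: y−5=t, s−1=r, t−5=o, v−1=u, g−5=b, m−1=l, j−5=e.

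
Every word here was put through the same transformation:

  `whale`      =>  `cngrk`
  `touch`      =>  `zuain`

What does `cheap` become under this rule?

Every letter moves 6 places later in the alphabet, wrapping around z→a.
On cheap: c+6=i, h+6=n, e+6=k, a+6=g, p+6=v.

inkgv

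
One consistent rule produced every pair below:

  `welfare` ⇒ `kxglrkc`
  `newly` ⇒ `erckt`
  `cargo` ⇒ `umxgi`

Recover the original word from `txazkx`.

Two steps: reverse the string, then apply a Caesar shift of +6.
Undoing it on txazkx: shift back: t−6=n, x−6=r, a−6=u, z−6=t, k−6=e, x−6=r → nruter; then reverse → return.

return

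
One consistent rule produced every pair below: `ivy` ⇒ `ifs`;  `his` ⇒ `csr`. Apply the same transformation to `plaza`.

The output letters match the input read backwards, each shifted +10: ivy reversed is yvi. Two steps: reverse the string, then apply a Caesar shift of +10.
Applying it to plaza: reverse → azalp; then shift: a+10=k, z+10=j, a+10=k, l+10=v, p+10=z.

kjkvz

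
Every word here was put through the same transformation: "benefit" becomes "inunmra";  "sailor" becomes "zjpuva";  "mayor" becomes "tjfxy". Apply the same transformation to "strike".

zcyrrn

Shifts by position in benefit: pos 0: b→i (+7), pos 1: e→n (+9), pos 2: n→u (+7), pos 3: e→n (+9) — repeating every 2. A repeating key of period 2 is used — shifts +7, +9 over and over.
On strike: s+7=z, t+9=c, r+7=y, i+9=r, k+7=r, e+9=n.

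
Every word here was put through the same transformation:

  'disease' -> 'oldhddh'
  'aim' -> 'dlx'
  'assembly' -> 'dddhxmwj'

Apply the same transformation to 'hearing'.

Two shifts are in play — +3 for a/e/i/o/u, +11 for every other letter.
For hearing: h(cons)+11=s, e(vowel)+3=h, a(vowel)+3=d, r(cons)+11=c, i(vowel)+3=l, n(cons)+11=y, g(cons)+11=r.

shdclyr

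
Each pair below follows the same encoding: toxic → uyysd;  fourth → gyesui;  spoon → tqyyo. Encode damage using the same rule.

eknkho

The shift depends on letter class: consonant t→u is +1, but vowel o→y is +10. The rule splits by letter class: vowels +10, consonants +1.
On damage: d(cons)+1=e, a(vowel)+10=k, m(cons)+1=n, a(vowel)+10=k, g(cons)+1=h, e(vowel)+10=o.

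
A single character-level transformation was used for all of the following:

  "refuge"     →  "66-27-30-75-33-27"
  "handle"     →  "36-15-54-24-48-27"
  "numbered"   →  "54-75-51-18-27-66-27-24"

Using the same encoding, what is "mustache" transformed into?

51-75-69-72-15-21-36-27

r(#18)→66 and e(#5)→27: differences scale by 3, so n = 3·pos + 12. Each letter becomes 3×(its alphabet position, a=1..z=26) + 12.
Applying it to mustache: m=13→51, u=21→75, s=19→69, t=20→72, a=1→15, c=3→21, h=8→36, e=5→27.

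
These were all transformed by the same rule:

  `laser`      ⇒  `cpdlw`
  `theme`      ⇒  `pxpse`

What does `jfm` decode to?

buy

The output letters match the input read backwards, each shifted +11: laser reversed is resal. Two steps: reverse the string, then apply a Caesar shift of +11.
Decoding jfm: shift back: j−11=y, f−11=u, m−11=b → yub; then reverse → buy.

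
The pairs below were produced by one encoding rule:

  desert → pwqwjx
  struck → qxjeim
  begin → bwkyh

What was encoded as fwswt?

jewel

d(3)→p(15) and e(4)→w(22) fit y≡7x+20 (mod 26); the inverse of 7 mod 26 is 15. This is an affine cipher: with a=0,…,z=25, each position x becomes (7x+20) mod 26.
Decoding fwswt: f(5)→15·(5−20)≡9=j; w(22)→15·(22−20)≡4=e; s(18)→15·(18−20)≡22=w; w(22)→15·(22−20)≡4=e; t(19)→15·(19−20)≡11=l (all mod 26).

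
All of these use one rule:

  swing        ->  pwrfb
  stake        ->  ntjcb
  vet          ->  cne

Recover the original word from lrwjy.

panic

The output letters match the input read backwards, each shifted +9: swing reversed is gniws. Read the word backwards and shift each letter +9.
Decoding lrwjy: shift back: l−9=c, r−9=i, w−9=n, j−9=a, y−9=p → cinap; then reverse → panic.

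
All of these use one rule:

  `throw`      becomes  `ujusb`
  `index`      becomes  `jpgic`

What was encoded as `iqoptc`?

In throw: t→u is +1, h→j is +2, r→u is +3, o→s is +4 — the shift increases by 1 each position. Letter i (0-indexed) is shifted by i+1, so successive shifts are 1, 2, 3, ….
Undoing it on iqoptc: i−1=h, q−2=o, o−3=l, p−4=l, t−5=o, c−6=w.

hollow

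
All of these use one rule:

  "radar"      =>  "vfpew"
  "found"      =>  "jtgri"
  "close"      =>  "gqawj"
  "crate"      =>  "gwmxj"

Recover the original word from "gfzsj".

Shifts by position in radar: pos 0: r→v (+4), pos 1: a→f (+5), pos 2: d→p (+12), pos 3: a→e (+4), pos 4: r→w (+5) — repeating every 3. The shifts repeat in a cycle of length 3: positions 0,1,… shift by +4, +5, +12, then the pattern repeats.
Decoding gfzsj: g−4=c, f−5=a, z−12=n, s−4=o, j−5=e.

canoe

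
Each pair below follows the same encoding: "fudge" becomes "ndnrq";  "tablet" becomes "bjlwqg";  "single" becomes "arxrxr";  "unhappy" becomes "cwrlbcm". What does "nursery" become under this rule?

vdbdqem

In fudge: f→n is +8, u→d is +9, d→n is +10, g→r is +11 — the shift increases by 1 each position. Letter i (0-indexed) is shifted by i+8, so successive shifts are 8, 9, 10, ….
On nursery: n+8=v, u+9=d, r+10=b, s+11=d, e+12=q, r+13=e, y+14=m.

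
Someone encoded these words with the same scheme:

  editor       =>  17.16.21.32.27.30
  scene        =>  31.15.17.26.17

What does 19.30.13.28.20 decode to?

e is letter #5 and maps to 17: an offset of 12. Each letter is replaced by its alphabet position (a=1..z=26) + 12.
Decoding 19.30.13.28.20: 19→(19−12)÷1=7=g, 30→(30−12)÷1=18=r, 13→(13−12)÷1=1=a, 28→(28−12)÷1=16=p, 20→(20−12)÷1=8=h.

graph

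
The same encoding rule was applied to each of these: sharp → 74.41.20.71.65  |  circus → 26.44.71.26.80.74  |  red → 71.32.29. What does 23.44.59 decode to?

s(#19)→74 and h(#8)→41: differences scale by 3, so n = 3·pos + 17. Each letter becomes 3×(its alphabet position, a=1..z=26) + 17.
Reversing it on 23.44.59: 23→(23−17)÷3=2=b, 44→(44−17)÷3=9=i, 59→(59−17)÷3=14=n.

bin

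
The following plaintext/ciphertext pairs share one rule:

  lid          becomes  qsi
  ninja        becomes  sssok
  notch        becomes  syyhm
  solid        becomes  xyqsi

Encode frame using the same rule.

kwkro

The shift depends on letter class: consonant l→q is +5, but vowel i→s is +10. Two shifts are in play — +10 for a/e/i/o/u, +5 for every other letter.
For frame: f(cons)+5=k, r(cons)+5=w, a(vowel)+10=k, m(cons)+5=r, e(vowel)+10=o.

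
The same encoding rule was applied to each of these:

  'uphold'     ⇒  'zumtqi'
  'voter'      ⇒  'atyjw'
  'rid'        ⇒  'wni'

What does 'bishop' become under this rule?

gnxmtu

Each letter is shifted forward by 5 in the alphabet (a Caesar shift of +5).
For bishop: b+5=g, i+5=n, s+5=x, h+5=m, o+5=t, p+5=u.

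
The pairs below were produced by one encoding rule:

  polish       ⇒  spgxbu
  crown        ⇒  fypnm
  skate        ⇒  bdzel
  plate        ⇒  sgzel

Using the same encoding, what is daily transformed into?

p(15)→s(18) and o(14)→p(15) fit y≡3x+25 (mod 26); the inverse of 3 mod 26 is 9. Each letter's alphabet position (a=0..z=25) is mapped through 3·x+25 mod 26 — an affine cipher.
On daily: d(3)→3·3+25≡8=i; a(0)→3·0+25≡25=z; i(8)→3·8+25≡23=x; l(11)→3·11+25≡6=g; y(24)→3·24+25≡19=t (all mod 26).

izxgt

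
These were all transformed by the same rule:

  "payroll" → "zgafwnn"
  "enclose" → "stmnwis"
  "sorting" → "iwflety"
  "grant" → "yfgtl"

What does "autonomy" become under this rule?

p(15)→z(25) and a(0)→g(6) fit y≡3x+6 (mod 26); the inverse of 3 mod 26 is 9. Each letter's alphabet position (a=0..z=25) is mapped through 3·x+6 mod 26 — an affine cipher.
Applying it to autonomy: a(0)→3·0+6≡6=g; u(20)→3·20+6≡14=o; t(19)→3·19+6≡11=l; o(14)→3·14+6≡22=w; n(13)→3·13+6≡19=t; o(14)→3·14+6≡22=w; m(12)→3·12+6≡16=q; y(24)→3·24+6≡0=a (all mod 26).

golwtwqa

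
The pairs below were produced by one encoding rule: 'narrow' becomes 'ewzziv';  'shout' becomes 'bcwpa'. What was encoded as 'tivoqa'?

signal

The word is reversed, then every letter is shifted forward by 8.
Decoding tivoqa: shift back: t−8=l, i−8=a, v−8=n, o−8=g, q−8=i, a−8=s → langis; then reverse → signal.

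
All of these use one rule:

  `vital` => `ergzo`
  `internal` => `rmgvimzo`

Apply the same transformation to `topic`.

glkrx

This is the alphabet-reversal cipher (Atbash): a becomes z, b becomes y, etc.
For topic: t↔g, o↔l, p↔k, i↔r, c↔x.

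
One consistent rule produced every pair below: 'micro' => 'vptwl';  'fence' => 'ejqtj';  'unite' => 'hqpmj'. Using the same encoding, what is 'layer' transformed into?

adnjw

Treating letters as 0–25, the rule is x ↦ 21x + 3 (mod 26).
For layer: l(11)→21·11+3≡0=a; a(0)→21·0+3≡3=d; y(24)→21·24+3≡13=n; e(4)→21·4+3≡9=j; r(17)→21·17+3≡22=w (all mod 26).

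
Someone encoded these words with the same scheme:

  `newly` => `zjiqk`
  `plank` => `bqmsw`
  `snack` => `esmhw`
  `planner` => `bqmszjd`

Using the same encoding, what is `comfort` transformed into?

otykawf

Shifts by position in newly: pos 0: n→z (+12), pos 1: e→j (+5), pos 2: w→i (+12), pos 3: l→q (+5) — repeating every 2. The shifts repeat in a cycle of length 2: positions 0,1,… shift by +12, +5, then the pattern repeats.
On comfort: c+12=o, o+5=t, m+12=y, f+5=k, o+12=a, r+5=w, t+12=f.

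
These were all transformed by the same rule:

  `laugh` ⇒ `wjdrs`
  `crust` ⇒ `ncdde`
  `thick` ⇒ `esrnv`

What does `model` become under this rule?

xxonw

The shift depends on letter class: consonant l→w is +11, but vowel a→j is +9. Vowels shift forward by 9 and consonants shift forward by 11.
On model: m(cons)+11=x, o(vowel)+9=x, d(cons)+11=o, e(vowel)+9=n, l(cons)+11=w.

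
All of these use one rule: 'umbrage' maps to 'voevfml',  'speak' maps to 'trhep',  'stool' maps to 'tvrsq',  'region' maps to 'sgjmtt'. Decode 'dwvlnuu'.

In umbrage: u→v is +1, m→o is +2, b→e is +3, r→v is +4 — the shift increases by 1 each position. The shift increases by 1 at each position, starting from +1: 1, 2, 3, ….
Reversing it on dwvlnuu: d−1=c, w−2=u, v−3=s, l−4=h, n−5=i, u−6=o, u−7=n.

cushion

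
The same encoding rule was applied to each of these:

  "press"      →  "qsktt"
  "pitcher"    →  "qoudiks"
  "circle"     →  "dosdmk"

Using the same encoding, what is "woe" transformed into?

xuk

The shift depends on letter class: consonant p→q is +1, but vowel e→k is +6. The rule splits by letter class: vowels +6, consonants +1.
On woe: w(cons)+1=x, o(vowel)+6=u, e(vowel)+6=k.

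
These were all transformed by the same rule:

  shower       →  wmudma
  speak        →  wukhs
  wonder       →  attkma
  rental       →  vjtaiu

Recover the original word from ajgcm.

weave

The shift increases by 1 at each position, starting from +4: 4, 5, 6, ….
Reversing it on ajgcm: a−4=w, j−5=e, g−6=a, c−7=v, m−8=e.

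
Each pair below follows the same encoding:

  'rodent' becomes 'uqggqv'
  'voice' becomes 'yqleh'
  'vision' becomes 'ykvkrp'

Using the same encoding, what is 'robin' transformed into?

Shifts by position in rodent: pos 0: r→u (+3), pos 1: o→q (+2), pos 2: d→g (+3), pos 3: e→g (+2) — repeating every 2. It's a Vigenère-style cipher with numeric key [3,2]: position i shifts by key[i mod 2].
For robin: r+3=u, o+2=q, b+3=e, i+2=k, n+3=q.

uqekq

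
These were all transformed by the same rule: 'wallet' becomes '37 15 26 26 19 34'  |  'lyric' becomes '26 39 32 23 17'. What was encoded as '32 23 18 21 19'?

w is letter #23 and maps to 37: an offset of 14. Each letter is replaced by its alphabet position (a=1..z=26) + 14.
Reversing it on 32 23 18 21 19: 32→(32−14)÷1=18=r, 23→(23−14)÷1=9=i, 18→(18−14)÷1=4=d, 21→(21−14)÷1=7=g, 19→(19−14)÷1=5=e.

ridge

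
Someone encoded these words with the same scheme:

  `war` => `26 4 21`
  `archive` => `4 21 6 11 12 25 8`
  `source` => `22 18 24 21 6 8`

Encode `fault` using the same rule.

9 4 24 15 23

w is letter #23 and maps to 26: an offset of 3. Each letter is replaced by its alphabet position (a=1..z=26) + 3.
On fault: f=6→9, a=1→4, u=21→24, l=12→15, t=20→23.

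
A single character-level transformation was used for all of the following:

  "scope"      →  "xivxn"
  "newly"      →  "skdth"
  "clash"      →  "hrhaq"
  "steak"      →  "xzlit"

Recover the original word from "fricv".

album

Each letter shifts forward by (position + 5), i.e. 5, 6, 7, … — the shift grows by one for each successive letter.
Undoing it on fricv: f−5=a, r−6=l, i−7=b, c−8=u, v−9=m.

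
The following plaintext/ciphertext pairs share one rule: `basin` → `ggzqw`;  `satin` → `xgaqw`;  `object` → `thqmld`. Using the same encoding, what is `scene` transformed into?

In basin: b→g is +5, a→g is +6, s→z is +7, i→q is +8 — the shift increases by 1 each position. Letter i (0-indexed) is shifted by i+5, so successive shifts are 5, 6, 7, ….
On scene: s+5=x, c+6=i, e+7=l, n+8=v, e+9=n.

xilvn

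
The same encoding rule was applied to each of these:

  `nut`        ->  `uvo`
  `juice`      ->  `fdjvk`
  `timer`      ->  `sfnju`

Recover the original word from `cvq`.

pub

The word is reversed, then every letter is shifted forward by 1.
Undoing it on cvq: shift back: c−1=b, v−1=u, q−1=p → bup; then reverse → pub.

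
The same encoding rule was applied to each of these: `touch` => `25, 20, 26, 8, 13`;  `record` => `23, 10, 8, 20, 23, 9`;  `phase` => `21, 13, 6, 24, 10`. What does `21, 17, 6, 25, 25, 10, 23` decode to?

t is letter #20 and maps to 25: an offset of 5. Letters become their 1-based position plus 5 (so a→6, b→7, …).
Decoding 21, 17, 6, 25, 25, 10, 23: 21→(21−5)÷1=16=p, 17→(17−5)÷1=12=l, 6→(6−5)÷1=1=a, 25→(25−5)÷1=20=t, 25→(25−5)÷1=20=t, 10→(10−5)÷1=5=e, 23→(23−5)÷1=18=r.

platter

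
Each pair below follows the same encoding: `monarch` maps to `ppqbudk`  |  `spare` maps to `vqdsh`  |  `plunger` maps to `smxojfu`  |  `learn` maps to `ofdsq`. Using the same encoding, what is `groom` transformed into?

Shifts by position in monarch: pos 0: m→p (+3), pos 1: o→p (+1), pos 2: n→q (+3), pos 3: a→b (+1) — repeating every 2. A repeating key of period 2 is used — shifts +3, +1 over and over.
Applying it to groom: g+3=j, r+1=s, o+3=r, o+1=p, m+3=p.

jsrpp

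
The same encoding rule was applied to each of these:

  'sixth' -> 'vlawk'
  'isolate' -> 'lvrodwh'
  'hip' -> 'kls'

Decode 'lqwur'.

intro

Compare letters: s→v is +3, i→l is +3, x→a is +3 — a constant shift. This is a Caesar cipher with shift 3.
Undoing it on lqwur: l−3=i, q−3=n, w−3=t, u−3=r, r−3=o.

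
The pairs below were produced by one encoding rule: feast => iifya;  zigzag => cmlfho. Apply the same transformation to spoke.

Letter i (0-indexed) is shifted by i+3, so successive shifts are 3, 4, 5, ….
Applying it to spoke: s+3=v, p+4=t, o+5=t, k+6=q, e+7=l.

vttql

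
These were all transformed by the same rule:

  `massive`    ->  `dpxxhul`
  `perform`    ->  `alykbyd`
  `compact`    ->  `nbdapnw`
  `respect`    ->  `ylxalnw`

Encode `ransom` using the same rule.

ypcxbd

Treating letters as 0–25, the rule is x ↦ 25x + 15 (mod 26).
Applying it to ransom: r(17)→25·17+15≡24=y; a(0)→25·0+15≡15=p; n(13)→25·13+15≡2=c; s(18)→25·18+15≡23=x; o(14)→25·14+15≡1=b; m(12)→25·12+15≡3=d (all mod 26).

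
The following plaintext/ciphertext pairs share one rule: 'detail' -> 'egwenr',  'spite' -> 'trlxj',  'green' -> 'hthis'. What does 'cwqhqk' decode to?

The shift increases by 1 at each position, starting from +1: 1, 2, 3, ….
Reversing it on cwqhqk: c−1=b, w−2=u, q−3=n, h−4=d, q−5=l, k−6=e.

bundle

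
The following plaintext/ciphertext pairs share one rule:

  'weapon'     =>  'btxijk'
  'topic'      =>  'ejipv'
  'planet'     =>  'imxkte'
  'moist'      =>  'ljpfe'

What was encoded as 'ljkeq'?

w(22)→b(1) and e(4)→t(19) fit y≡25x+23 (mod 26); the inverse of 25 mod 26 is 25. This is an affine cipher: with a=0,…,z=25, each position x becomes (25x+23) mod 26.
Undoing it on ljkeq: l(11)→25·(11−23)≡12=m; j(9)→25·(9−23)≡14=o; k(10)→25·(10−23)≡13=n; e(4)→25·(4−23)≡19=t; q(16)→25·(16−23)≡7=h (all mod 26).

month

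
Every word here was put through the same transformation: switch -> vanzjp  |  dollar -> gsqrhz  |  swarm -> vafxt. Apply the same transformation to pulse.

In switch: s→v is +3, w→a is +4, i→n is +5, t→z is +6 — the shift increases by 1 each position. Letter i (0-indexed) is shifted by i+3, so successive shifts are 3, 4, 5, ….
Applying it to pulse: p+3=s, u+4=y, l+5=q, s+6=y, e+7=l.

syqyl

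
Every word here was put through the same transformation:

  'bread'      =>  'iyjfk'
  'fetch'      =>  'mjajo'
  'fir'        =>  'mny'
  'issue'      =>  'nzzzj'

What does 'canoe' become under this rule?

jfutj

Vowels shift forward by 5 and consonants shift forward by 7.
For canoe: c(cons)+7=j, a(vowel)+5=f, n(cons)+7=u, o(vowel)+5=t, e(vowel)+5=j.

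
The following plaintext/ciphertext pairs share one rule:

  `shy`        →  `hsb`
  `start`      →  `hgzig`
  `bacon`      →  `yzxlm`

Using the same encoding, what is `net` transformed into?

Each pair mirrors across the alphabet (s↔h, h↔s, y↔b): positions sum to 25. Letters are reflected about the middle of the alphabet (position → 25−position): Atbash.
For net: n↔m, e↔v, t↔g.

mvg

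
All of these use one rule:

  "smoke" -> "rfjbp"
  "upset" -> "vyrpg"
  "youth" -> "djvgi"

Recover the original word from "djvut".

young

s(18)→r(17) and m(12)→f(5) fit y≡15x+7 (mod 26); the inverse of 15 mod 26 is 7. This is an affine cipher: with a=0,…,z=25, each position x becomes (15x+7) mod 26.
Decoding djvut: d(3)→7·(3−7)≡24=y; j(9)→7·(9−7)≡14=o; v(21)→7·(21−7)≡20=u; u(20)→7·(20−7)≡13=n; t(19)→7·(19−7)≡6=g (all mod 26).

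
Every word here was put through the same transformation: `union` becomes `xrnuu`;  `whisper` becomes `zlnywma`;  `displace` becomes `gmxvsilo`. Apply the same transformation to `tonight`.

In union: u→x is +3, n→r is +4, i→n is +5, o→u is +6 — the shift increases by 1 each position. Each letter shifts forward by (position + 3), i.e. 3, 4, 5, … — the shift grows by one for each successive letter.
On tonight: t+3=w, o+4=s, n+5=s, i+6=o, g+7=n, h+8=p, t+9=c.

wssonpc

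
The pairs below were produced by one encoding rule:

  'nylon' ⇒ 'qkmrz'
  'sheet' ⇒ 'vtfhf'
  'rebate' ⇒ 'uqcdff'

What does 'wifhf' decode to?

It's a Vigenère-style cipher with numeric key [3,12,1]: position i shifts by key[i mod 3].
Undoing it on wifhf: w−3=t, i−12=w, f−1=e, h−3=e, f−12=t.

tweet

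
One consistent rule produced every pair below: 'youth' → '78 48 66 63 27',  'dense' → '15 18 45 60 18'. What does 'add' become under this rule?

y(#25)→78 and o(#15)→48: differences scale by 3, so n = 3·pos + 3. Each letter becomes 3×(its alphabet position, a=1..z=26) + 3.
On add: a=1→6, d=4→15, d=4→15.

6 15 15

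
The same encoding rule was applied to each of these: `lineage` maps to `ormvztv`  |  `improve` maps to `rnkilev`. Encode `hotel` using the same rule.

Each pair mirrors across the alphabet (l↔o, i↔r, n↔m): positions sum to 25. This is the alphabet-reversal cipher (Atbash): a becomes z, b becomes y, etc.
Applying it to hotel: h↔s, o↔l, t↔g, e↔v, l↔o.

slgvo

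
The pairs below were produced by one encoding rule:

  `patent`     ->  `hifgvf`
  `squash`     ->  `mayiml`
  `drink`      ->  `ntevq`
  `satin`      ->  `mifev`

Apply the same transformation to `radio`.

tineo

p(15)→h(7) and a(0)→i(8) fit y≡19x+8 (mod 26); the inverse of 19 mod 26 is 11. This is an affine cipher: with a=0,…,z=25, each position x becomes (19x+8) mod 26.
On radio: r(17)→19·17+8≡19=t; a(0)→19·0+8≡8=i; d(3)→19·3+8≡13=n; i(8)→19·8+8≡4=e; o(14)→19·14+8≡14=o (all mod 26).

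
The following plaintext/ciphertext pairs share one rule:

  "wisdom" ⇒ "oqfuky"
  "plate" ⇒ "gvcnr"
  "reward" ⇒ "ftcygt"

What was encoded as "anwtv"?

truly

The output letters match the input read backwards, each shifted +2: wisdom reversed is modsiw. The word is reversed, then every letter is shifted forward by 2.
Decoding anwtv: shift back: a−2=y, n−2=l, w−2=u, t−2=r, v−2=t → ylurt; then reverse → truly.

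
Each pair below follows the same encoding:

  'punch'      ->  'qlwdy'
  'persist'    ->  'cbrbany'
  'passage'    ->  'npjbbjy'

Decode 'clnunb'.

select

The output letters match the input read backwards, each shifted +9: punch reversed is hcnup. Read the word backwards and shift each letter +9.
Undoing it on clnunb: shift back: c−9=t, l−9=c, n−9=e, u−9=l, n−9=e, b−9=s → tceles; then reverse → select.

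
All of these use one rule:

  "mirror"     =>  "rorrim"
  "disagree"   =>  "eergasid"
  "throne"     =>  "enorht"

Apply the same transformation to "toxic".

The output letters match the input read backwards: mirror reversed is rorrim. The word is simply reversed.
For toxic: reverse → cixot.

cixot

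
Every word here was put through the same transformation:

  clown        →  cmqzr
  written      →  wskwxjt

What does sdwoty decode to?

In clown: c→c is +0, l→m is +1, o→q is +2, w→z is +3 — the shift increases by 1 each position. Each letter shifts forward by its position index (0, 1, 2, …) — the shift grows by one for each successive letter.
Decoding sdwoty: s−0=s, d−1=c, w−2=u, o−3=l, t−4=p, y−5=t.

sculpt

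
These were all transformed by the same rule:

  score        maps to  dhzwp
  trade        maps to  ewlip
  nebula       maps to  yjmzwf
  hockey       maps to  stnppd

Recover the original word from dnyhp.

Shifts by position in score: pos 0: s→d (+11), pos 1: c→h (+5), pos 2: o→z (+11), pos 3: r→w (+5) — repeating every 2. A repeating key of period 2 is used — shifts +11, +5 over and over.
Reversing it on dnyhp: d−11=s, n−5=i, y−11=n, h−5=c, p−11=e.

since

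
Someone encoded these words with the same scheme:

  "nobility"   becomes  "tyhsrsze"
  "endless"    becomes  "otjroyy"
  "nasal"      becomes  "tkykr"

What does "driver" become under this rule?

The rule splits by letter class: vowels +10, consonants +6.
For driver: d(cons)+6=j, r(cons)+6=x, i(vowel)+10=s, v(cons)+6=b, e(vowel)+10=o, r(cons)+6=x.

jxsbox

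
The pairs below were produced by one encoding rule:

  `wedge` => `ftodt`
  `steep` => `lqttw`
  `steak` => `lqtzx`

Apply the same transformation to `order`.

rgotg

This is an affine cipher: with a=0,…,z=25, each position x becomes (5x+25) mod 26.
On order: o(14)→5·14+25≡17=r; r(17)→5·17+25≡6=g; d(3)→5·3+25≡14=o; e(4)→5·4+25≡19=t; r(17)→5·17+25≡6=g (all mod 26).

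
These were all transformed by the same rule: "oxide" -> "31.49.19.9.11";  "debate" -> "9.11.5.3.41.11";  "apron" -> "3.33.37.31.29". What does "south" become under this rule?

o(#15)→31 and x(#24)→49: differences scale by 2, so n = 2·pos + 1. Each letter becomes 2×(its alphabet position, a=1..z=26) + 1.
For south: s=19→39, o=15→31, u=21→43, t=20→41, h=8→17.

39.31.43.41.17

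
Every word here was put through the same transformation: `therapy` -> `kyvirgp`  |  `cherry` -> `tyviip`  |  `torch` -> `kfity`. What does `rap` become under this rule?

Compare letters: t→k is +17, h→y is +17, e→v is +17 — a constant shift. Every letter moves 17 places later in the alphabet, wrapping around z→a.
For rap: r+17=i, a+17=r, p+17=g.

irg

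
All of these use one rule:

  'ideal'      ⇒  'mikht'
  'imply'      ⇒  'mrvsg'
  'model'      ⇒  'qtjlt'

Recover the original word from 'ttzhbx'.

potato

In ideal: i→m is +4, d→i is +5, e→k is +6, a→h is +7 — the shift increases by 1 each position. Letter i (0-indexed) is shifted by i+4, so successive shifts are 4, 5, 6, ….
Undoing it on ttzhbx: t−4=p, t−5=o, z−6=t, h−7=a, b−8=t, x−9=o.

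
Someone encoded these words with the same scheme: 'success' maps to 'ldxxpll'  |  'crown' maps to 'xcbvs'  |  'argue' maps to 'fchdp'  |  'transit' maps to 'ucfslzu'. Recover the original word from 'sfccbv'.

s(18)→l(11) and u(20)→d(3) fit y≡9x+5 (mod 26); the inverse of 9 mod 26 is 3. Each letter's alphabet position (a=0..z=25) is mapped through 9·x+5 mod 26 — an affine cipher.
Reversing it on sfccbv: s(18)→3·(18−5)≡13=n; f(5)→3·(5−5)≡0=a; c(2)→3·(2−5)≡17=r; c(2)→3·(2−5)≡17=r; b(1)→3·(1−5)≡14=o; v(21)→3·(21−5)≡22=w (all mod 26).

narrow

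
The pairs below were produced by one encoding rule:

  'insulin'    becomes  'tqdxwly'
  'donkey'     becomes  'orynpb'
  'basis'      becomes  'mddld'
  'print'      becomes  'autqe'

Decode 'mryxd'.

Shifts by position in insulin: pos 0: i→t (+11), pos 1: n→q (+3), pos 2: s→d (+11), pos 3: u→x (+3) — repeating every 2. It's a Vigenère-style cipher with numeric key [11,3]: position i shifts by key[i mod 2].
Undoing it on mryxd: m−11=b, r−3=o, y−11=n, x−3=u, d−11=s.

bonus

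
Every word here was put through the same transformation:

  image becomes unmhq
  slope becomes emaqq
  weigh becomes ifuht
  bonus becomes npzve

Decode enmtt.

smash

Shifts by position in image: pos 0: i→u (+12), pos 1: m→n (+1), pos 2: a→m (+12), pos 3: g→h (+1) — repeating every 2. A repeating key of period 2 is used — shifts +12, +1 over and over.
Reversing it on enmtt: e−12=s, n−1=m, m−12=a, t−1=s, t−12=h.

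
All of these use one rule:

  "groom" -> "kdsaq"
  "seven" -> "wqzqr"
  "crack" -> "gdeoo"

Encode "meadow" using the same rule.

qqepsi

The shifts repeat in a cycle of length 2: positions 0,1,… shift by +4, +12, then the pattern repeats.
For meadow: m+4=q, e+12=q, a+4=e, d+12=p, o+4=s, w+12=i.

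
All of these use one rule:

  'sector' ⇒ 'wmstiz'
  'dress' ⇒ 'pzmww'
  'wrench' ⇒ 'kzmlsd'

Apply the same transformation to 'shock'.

s(18)→w(22) and e(4)→m(12) fit y≡23x+24 (mod 26); the inverse of 23 mod 26 is 17. Each letter's alphabet position (a=0..z=25) is mapped through 23·x+24 mod 26 — an affine cipher.
Applying it to shock: s(18)→23·18+24≡22=w; h(7)→23·7+24≡3=d; o(14)→23·14+24≡8=i; c(2)→23·2+24≡18=s; k(10)→23·10+24≡20=u (all mod 26).

wdisu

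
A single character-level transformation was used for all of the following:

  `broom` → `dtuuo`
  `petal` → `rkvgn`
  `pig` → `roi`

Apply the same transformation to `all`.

gnn

The shift depends on letter class: consonant b→d is +2, but vowel o→u is +6. Vowels shift forward by 6 and consonants shift forward by 2.
On all: a(vowel)+6=g, l(cons)+2=n, l(cons)+2=n.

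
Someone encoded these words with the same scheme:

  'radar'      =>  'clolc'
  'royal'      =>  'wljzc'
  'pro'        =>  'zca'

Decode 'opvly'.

naked

Two steps: reverse the string, then apply a Caesar shift of +11.
Decoding opvly: shift back: o−11=d, p−11=e, v−11=k, l−11=a, y−11=n → dekan; then reverse → naked.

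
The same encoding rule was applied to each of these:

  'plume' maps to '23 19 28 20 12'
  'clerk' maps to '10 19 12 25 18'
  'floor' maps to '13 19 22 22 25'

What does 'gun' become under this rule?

14 28 21

p is letter #16 and maps to 23: an offset of 7. Letters become their 1-based position plus 7 (so a→8, b→9, …).
Applying it to gun: g=7→14, u=21→28, n=14→21.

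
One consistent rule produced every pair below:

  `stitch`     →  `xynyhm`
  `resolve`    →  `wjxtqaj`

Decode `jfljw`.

eager

Each letter is shifted forward by 5 in the alphabet (a Caesar shift of +5).
Decoding jfljw: j−5=e, f−5=a, l−5=g, j−5=e, w−5=r.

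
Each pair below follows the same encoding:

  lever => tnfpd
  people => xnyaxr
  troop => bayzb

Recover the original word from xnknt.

peach

In lever: l→t is +8, e→n is +9, v→f is +10, e→p is +11 — the shift increases by 1 each position. Letter i (0-indexed) is shifted by i+8, so successive shifts are 8, 9, 10, ….
Decoding xnknt: x−8=p, n−9=e, k−10=a, n−11=c, t−12=h.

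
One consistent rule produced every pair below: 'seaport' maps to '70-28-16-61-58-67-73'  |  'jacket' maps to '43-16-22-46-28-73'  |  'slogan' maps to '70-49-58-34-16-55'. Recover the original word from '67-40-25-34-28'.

s(#19)→70 and e(#5)→28: differences scale by 3, so n = 3·pos + 13. The formula is n = 3×(alphabet index, a=1) + 13.
Reversing it on 67-40-25-34-28: 67→(67−13)÷3=18=r, 40→(40−13)÷3=9=i, 25→(25−13)÷3=4=d, 34→(34−13)÷3=7=g, 28→(28−13)÷3=5=e.

ridge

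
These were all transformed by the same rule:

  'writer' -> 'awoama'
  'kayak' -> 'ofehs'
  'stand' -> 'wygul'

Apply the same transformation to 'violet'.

znusmc

In writer: w→a is +4, r→w is +5, i→o is +6, t→a is +7 — the shift increases by 1 each position. Letter i (0-indexed) is shifted by i+4, so successive shifts are 4, 5, 6, ….
On violet: v+4=z, i+5=n, o+6=u, l+7=s, e+8=m, t+9=c.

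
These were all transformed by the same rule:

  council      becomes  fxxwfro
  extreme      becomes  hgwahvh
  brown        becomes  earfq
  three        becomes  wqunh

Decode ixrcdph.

Shifts by position in council: pos 0: c→f (+3), pos 1: o→x (+9), pos 2: u→x (+3), pos 3: n→w (+9) — repeating every 2. A repeating key of period 2 is used — shifts +3, +9 over and over.
Decoding ixrcdph: i−3=f, x−9=o, r−3=o, c−9=t, d−3=a, p−9=g, h−3=e.

footage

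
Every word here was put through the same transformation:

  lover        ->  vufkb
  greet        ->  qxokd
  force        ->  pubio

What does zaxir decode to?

punch

Shifts by position in lover: pos 0: l→v (+10), pos 1: o→u (+6), pos 2: v→f (+10), pos 3: e→k (+6) — repeating every 2. A repeating key of period 2 is used — shifts +10, +6 over and over.
Decoding zaxir: z−10=p, a−6=u, x−10=n, i−6=c, r−10=h.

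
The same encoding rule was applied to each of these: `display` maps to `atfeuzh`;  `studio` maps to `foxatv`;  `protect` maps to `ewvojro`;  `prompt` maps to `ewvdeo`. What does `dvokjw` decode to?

d(3)→a(0) and i(8)→t(19) fit y≡9x+25 (mod 26); the inverse of 9 mod 26 is 3. Treating letters as 0–25, the rule is x ↦ 9x + 25 (mod 26).
Decoding dvokjw: d(3)→3·(3−25)≡12=m; v(21)→3·(21−25)≡14=o; o(14)→3·(14−25)≡19=t; k(10)→3·(10−25)≡7=h; j(9)→3·(9−25)≡4=e; w(22)→3·(22−25)≡17=r (all mod 26).

mother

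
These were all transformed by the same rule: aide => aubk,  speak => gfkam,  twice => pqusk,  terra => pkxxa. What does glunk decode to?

a(0)→a(0) and i(8)→u(20) fit y≡9x+0 (mod 26); the inverse of 9 mod 26 is 3. This is an affine cipher: with a=0,…,z=25, each position x becomes (9x+0) mod 26.
Undoing it on glunk: g(6)→3·(6−0)≡18=s; l(11)→3·(11−0)≡7=h; u(20)→3·(20−0)≡8=i; n(13)→3·(13−0)≡13=n; k(10)→3·(10−0)≡4=e (all mod 26).

shine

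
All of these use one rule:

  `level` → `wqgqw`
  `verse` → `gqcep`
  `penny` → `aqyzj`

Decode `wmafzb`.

It's a Vigenère-style cipher with numeric key [11,12]: position i shifts by key[i mod 2].
Reversing it on wmafzb: w−11=l, m−12=a, a−11=p, f−12=t, z−11=o, b−12=p.

laptop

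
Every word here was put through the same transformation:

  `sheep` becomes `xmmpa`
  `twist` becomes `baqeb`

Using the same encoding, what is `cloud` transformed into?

lcwtk

The output letters match the input read backwards, each shifted +8: sheep reversed is peehs. The word is reversed, then every letter is shifted forward by 8.
Applying it to cloud: reverse → duolc; then shift: d+8=l, u+8=c, o+8=w, l+8=t, c+8=k.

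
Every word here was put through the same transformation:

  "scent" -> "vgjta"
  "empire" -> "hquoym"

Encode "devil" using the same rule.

giaos

In scent: s→v is +3, c→g is +4, e→j is +5, n→t is +6 — the shift increases by 1 each position. Letter i (0-indexed) is shifted by i+3, so successive shifts are 3, 4, 5, ….
Applying it to devil: d+3=g, e+4=i, v+5=a, i+6=o, l+7=s.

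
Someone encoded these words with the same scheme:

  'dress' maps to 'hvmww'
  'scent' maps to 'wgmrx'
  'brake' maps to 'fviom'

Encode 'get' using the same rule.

kmx

Two shifts are in play — +8 for a/e/i/o/u, +4 for every other letter.
Applying it to get: g(cons)+4=k, e(vowel)+8=m, t(cons)+4=x.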